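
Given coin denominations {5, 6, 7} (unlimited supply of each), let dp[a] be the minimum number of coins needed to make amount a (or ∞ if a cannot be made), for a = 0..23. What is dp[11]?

 a  0  1  2  3  4  5  6  7  8  9 10 11 12 13 14 15 16 17 18 19 20 21 22 23
dp  0  -  -  -  -  1  1  1  -  -  2  2  2  2  2  3  3  3  3  3  3  3  4  4
(- denotes ∞ / unreachable)

2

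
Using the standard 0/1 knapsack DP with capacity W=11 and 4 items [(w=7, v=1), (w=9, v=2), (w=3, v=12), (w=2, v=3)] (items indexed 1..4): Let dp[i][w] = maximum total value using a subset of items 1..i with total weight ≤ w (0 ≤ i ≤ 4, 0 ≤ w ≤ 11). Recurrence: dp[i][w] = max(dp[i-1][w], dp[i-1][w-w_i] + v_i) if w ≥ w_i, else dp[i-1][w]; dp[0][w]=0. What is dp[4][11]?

15

i\w   0   1   2   3   4   5   6   7   8   9  10  11
  0   0   0   0   0   0   0   0   0   0   0   0   0
  1   0   0   0   0   0   0   0   1   1   1   1   1
  2   0   0   0   0   0   0   0   1   1   2   2   2
  3   0   0   0  12  12  12  12  12  12  12  13  13
  4   0   0   3  12  12  15  15  15  15  15  15  15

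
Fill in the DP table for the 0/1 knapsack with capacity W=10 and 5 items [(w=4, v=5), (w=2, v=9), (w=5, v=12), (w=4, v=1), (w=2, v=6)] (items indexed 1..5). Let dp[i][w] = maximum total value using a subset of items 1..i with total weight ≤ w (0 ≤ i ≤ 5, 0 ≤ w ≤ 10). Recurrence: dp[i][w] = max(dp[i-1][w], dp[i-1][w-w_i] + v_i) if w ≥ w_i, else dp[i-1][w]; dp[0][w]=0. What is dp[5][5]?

15

i\w   0   1   2   3   4   5   6   7   8   9  10
  0   0   0   0   0   0   0   0   0   0   0   0
  1   0   0   0   0   5   5   5   5   5   5   5
  2   0   0   9   9   9   9  14  14  14  14  14
  3   0   0   9   9   9  12  14  21  21  21  21
  4   0   0   9   9   9  12  14  21  21  21  21
  5   0   0   9   9  15  15  15  21  21  27  27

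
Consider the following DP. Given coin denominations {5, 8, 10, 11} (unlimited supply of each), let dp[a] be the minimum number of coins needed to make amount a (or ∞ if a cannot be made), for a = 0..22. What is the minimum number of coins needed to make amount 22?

2

 a  0  1  2  3  4  5  6  7  8  9 10 11 12 13 14 15 16 17 18 19 20 21 22
dp  0  -  -  -  -  1  -  -  1  -  1  1  -  2  -  2  2  -  2  2  2  2  2
(- denotes ∞ / unreachable)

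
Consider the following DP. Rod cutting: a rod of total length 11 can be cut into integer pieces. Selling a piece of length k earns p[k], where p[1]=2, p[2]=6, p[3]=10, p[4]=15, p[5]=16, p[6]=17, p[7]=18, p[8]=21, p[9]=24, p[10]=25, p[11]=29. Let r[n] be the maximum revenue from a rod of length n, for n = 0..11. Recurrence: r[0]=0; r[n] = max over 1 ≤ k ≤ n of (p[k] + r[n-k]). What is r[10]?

   n    0    1    2    3    4    5    6    7    8    9   10   11
r[n]    0    2    6   10   15   17   21   25   30   32   36   40

36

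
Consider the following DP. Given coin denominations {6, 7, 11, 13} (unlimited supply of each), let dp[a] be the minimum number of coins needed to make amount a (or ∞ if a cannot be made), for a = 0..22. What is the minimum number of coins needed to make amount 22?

 a  0  1  2  3  4  5  6  7  8  9 10 11 12 13 14 15 16 17 18 19 20 21 22
dp  0  -  -  -  -  -  1  1  -  -  -  1  2  1  2  -  -  2  2  2  2  3  2
(- denotes ∞ / unreachable)

2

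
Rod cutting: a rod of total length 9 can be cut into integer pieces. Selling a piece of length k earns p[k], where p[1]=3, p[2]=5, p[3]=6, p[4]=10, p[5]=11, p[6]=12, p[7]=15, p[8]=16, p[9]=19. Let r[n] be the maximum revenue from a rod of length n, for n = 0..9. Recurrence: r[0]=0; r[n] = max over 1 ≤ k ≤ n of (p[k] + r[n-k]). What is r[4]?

   n    0    1    2    3    4    5    6    7    8    9
r[n]    0    3    6    9   12   15   18   21   24   27

12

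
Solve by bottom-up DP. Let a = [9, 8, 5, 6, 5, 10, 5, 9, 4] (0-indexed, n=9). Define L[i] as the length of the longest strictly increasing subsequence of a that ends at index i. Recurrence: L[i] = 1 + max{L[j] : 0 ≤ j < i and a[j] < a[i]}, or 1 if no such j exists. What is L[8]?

1

   i    0    1    2    3    4    5    6    7    8
a[i]    9    8    5    6    5   10    5    9    4
L[i]    1    1    1    2    1    3    1    3    1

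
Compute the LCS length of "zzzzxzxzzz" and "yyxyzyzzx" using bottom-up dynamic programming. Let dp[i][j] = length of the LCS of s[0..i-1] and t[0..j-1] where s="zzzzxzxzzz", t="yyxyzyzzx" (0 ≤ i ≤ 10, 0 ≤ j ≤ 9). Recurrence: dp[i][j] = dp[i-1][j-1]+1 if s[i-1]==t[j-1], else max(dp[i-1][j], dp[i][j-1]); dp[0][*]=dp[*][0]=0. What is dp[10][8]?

4

   ''  y  y  x  y  z  y  z  z  x
''  0  0  0  0  0  0  0  0  0  0
 z  0  0  0  0  0  1  1  1  1  1
 z  0  0  0  0  0  1  1  2  2  2
 z  0  0  0  0  0  1  1  2  3  3
 z  0  0  0  0  0  1  1  2  3  3
 x  0  0  0  1  1  1  1  2  3  4
 z  0  0  0  1  1  2  2  2  3  4
 x  0  0  0  1  1  2  2  2  3  4
 z  0  0  0  1  1  2  2  3  3  4
 z  0  0  0  1  1  2  2  3  4  4
 z  0  0  0  1  1  2  2  3  4  4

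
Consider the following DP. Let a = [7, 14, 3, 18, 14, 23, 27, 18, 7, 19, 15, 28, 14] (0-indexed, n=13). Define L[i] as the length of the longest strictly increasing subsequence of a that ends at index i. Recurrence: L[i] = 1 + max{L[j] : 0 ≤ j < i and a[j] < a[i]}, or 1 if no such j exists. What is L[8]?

   i    0    1    2    3    4    5    6    7    8    9   10   11   12
a[i]    7   14    3   18   14   23   27   18    7   19   15   28   14
L[i]    1    2    1    3    2    4    5    3    2    4    3    6    3

2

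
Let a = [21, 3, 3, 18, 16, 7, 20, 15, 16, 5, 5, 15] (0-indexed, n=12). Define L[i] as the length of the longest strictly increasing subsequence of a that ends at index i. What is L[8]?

   i    0    1    2    3    4    5    6    7    8    9   10   11
a[i]   21    3    3   18   16    7   20   15   16    5    5   15
L[i]    1    1    1    2    2    2    3    3    4    2    2    3

4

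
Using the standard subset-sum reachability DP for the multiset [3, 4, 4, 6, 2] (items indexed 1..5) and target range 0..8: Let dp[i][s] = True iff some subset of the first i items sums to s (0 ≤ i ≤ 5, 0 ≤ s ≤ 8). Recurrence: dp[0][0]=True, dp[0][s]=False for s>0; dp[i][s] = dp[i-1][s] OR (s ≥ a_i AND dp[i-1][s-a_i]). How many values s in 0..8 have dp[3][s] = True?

i\s   0   1   2   3   4   5   6   7   8
  0   T   F   F   F   F   F   F   F   F
  1   T   F   F   T   F   F   F   F   F
  2   T   F   F   T   T   F   F   T   F
  3   T   F   F   T   T   F   F   T   T
  4   T   F   F   T   T   F   T   T   T
  5   T   F   T   T   T   T   T   T   T

5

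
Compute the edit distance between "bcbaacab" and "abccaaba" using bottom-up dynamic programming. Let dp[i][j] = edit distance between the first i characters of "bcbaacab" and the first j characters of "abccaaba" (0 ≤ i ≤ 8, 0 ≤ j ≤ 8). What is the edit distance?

   ''  a  b  c  c  a  a  b  a
''  0  1  2  3  4  5  6  7  8
 b  1  1  1  2  3  4  5  6  7
 c  2  2  2  1  2  3  4  5  6
 b  3  3  2  2  2  3  4  4  5
 a  4  3  3  3  3  2  3  4  4
 a  5  4  4  4  4  3  2  3  4
 c  6  5  5  4  4  4  3  3  4
 a  7  6  6  5  5  4  4  4  3
 b  8  7  6  6  6  5  5  4  4

4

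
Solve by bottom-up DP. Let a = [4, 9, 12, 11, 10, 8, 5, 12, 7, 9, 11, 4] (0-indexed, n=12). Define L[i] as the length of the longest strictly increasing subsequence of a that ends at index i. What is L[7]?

   i    0    1    2    3    4    5    6    7    8    9   10   11
a[i]    4    9   12   11   10    8    5   12    7    9   11    4
L[i]    1    2    3    3    3    2    2    4    3    4    5    1

4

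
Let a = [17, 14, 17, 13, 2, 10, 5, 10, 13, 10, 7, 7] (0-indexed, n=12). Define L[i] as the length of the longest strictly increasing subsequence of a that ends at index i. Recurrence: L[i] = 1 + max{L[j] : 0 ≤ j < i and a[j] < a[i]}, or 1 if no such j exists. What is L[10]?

3

   i    0    1    2    3    4    5    6    7    8    9   10   11
a[i]   17   14   17   13    2   10    5   10   13   10    7    7
L[i]    1    1    2    1    1    2    2    3    4    3    3    3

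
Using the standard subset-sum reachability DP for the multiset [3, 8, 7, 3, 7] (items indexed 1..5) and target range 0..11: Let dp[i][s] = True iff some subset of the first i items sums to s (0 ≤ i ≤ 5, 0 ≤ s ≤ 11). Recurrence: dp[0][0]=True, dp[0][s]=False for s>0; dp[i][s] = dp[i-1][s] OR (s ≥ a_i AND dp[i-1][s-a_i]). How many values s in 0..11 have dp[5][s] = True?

7

i\s   0   1   2   3   4   5   6   7   8   9  10  11
  0   T   F   F   F   F   F   F   F   F   F   F   F
  1   T   F   F   T   F   F   F   F   F   F   F   F
  2   T   F   F   T   F   F   F   F   T   F   F   T
  3   T   F   F   T   F   F   F   T   T   F   T   T
  4   T   F   F   T   F   F   T   T   T   F   T   T
  5   T   F   F   T   F   F   T   T   T   F   T   T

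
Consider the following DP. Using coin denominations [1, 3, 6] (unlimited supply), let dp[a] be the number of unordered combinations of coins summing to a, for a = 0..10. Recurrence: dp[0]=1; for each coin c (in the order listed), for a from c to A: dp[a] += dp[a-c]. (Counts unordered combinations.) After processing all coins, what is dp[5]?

after  coin     0     1     2     3     4     5     6     7     8     9    10
          1     1     1     1     1     1     1     1     1     1     1     1
          3     1     1     1     2     2     2     3     3     3     4     4
          6     1     1     1     2     2     2     4     4     4     6     6

2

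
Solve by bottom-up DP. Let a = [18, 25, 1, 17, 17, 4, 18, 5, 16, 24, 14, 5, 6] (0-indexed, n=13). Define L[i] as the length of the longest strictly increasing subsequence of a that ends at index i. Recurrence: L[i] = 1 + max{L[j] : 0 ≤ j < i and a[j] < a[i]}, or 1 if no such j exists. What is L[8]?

   i    0    1    2    3    4    5    6    7    8    9   10   11   12
a[i]   18   25    1   17   17    4   18    5   16   24   14    5    6
L[i]    1    2    1    2    2    2    3    3    4    5    4    3    4

4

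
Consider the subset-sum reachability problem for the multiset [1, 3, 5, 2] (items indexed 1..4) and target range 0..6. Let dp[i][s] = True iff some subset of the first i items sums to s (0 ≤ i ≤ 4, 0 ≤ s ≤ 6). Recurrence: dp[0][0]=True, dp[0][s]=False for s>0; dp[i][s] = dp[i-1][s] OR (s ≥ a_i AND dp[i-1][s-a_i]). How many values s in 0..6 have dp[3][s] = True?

i\s   0   1   2   3   4   5   6
  0   T   F   F   F   F   F   F
  1   T   T   F   F   F   F   F
  2   T   T   F   T   T   F   F
  3   T   T   F   T   T   T   T
  4   T   T   T   T   T   T   T

6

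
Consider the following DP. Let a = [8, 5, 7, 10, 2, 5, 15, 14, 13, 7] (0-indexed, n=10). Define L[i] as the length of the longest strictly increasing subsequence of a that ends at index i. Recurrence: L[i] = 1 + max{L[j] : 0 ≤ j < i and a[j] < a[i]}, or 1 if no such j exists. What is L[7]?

   i    0    1    2    3    4    5    6    7    8    9
a[i]    8    5    7   10    2    5   15   14   13    7
L[i]    1    1    2    3    1    2    4    4    4    3

4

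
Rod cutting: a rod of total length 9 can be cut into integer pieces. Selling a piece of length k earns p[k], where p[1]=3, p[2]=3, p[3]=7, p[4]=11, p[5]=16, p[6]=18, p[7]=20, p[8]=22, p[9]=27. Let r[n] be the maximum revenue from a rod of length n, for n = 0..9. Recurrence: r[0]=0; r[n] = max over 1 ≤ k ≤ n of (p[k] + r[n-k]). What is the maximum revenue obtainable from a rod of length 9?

   n    0    1    2    3    4    5    6    7    8    9
r[n]    0    3    6    9   12   16   19   22   25   28

28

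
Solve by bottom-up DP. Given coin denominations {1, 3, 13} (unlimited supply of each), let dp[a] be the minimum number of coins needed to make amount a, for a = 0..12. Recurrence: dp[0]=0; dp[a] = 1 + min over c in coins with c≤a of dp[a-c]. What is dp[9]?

 a  0  1  2  3  4  5  6  7  8  9 10 11 12
dp  0  1  2  1  2  3  2  3  4  3  4  5  4

3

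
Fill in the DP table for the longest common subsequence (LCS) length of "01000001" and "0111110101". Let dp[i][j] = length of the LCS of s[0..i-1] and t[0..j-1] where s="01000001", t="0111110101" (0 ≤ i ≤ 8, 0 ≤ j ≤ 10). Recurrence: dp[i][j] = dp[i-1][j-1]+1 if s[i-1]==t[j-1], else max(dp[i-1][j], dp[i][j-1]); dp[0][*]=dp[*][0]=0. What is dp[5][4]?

   ''  0  1  1  1  1  1  0  1  0  1
''  0  0  0  0  0  0  0  0  0  0  0
 0  0  1  1  1  1  1  1  1  1  1  1
 1  0  1  2  2  2  2  2  2  2  2  2
 0  0  1  2  2  2  2  2  3  3  3  3
 0  0  1  2  2  2  2  2  3  3  4  4
 0  0  1  2  2  2  2  2  3  3  4  4
 0  0  1  2  2  2  2  2  3  3  4  4
 0  0  1  2  2  2  2  2  3  3  4  4
 1  0  1  2  3  3  3  3  3  4  4  5

2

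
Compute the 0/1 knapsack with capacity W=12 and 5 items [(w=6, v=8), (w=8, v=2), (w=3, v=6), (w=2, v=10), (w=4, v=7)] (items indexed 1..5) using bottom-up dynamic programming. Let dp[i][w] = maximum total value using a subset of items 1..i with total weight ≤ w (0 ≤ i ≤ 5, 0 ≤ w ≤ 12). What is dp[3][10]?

14

i\w   0   1   2   3   4   5   6   7   8   9  10  11  12
  0   0   0   0   0   0   0   0   0   0   0   0   0   0
  1   0   0   0   0   0   0   8   8   8   8   8   8   8
  2   0   0   0   0   0   0   8   8   8   8   8   8   8
  3   0   0   0   6   6   6   8   8   8  14  14  14  14
  4   0   0  10  10  10  16  16  16  18  18  18  24  24
  5   0   0  10  10  10  16  17  17  18  23  23  24  25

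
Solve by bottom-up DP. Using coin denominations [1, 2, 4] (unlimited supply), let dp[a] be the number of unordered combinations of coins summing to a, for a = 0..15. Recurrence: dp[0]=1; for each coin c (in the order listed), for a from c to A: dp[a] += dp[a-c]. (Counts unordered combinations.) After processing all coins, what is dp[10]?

after  coin     0     1     2     3     4     5     6     7     8     9    10    11    12    13    14    15
          1     1     1     1     1     1     1     1     1     1     1     1     1     1     1     1     1
          2     1     1     2     2     3     3     4     4     5     5     6     6     7     7     8     8
          4     1     1     2     2     4     4     6     6     9     9    12    12    16    16    20    20

12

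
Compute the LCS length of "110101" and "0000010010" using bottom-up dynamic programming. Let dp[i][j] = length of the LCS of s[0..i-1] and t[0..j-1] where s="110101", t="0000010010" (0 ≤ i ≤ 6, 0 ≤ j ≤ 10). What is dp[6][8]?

3

   ''  0  0  0  0  0  1  0  0  1  0
''  0  0  0  0  0  0  0  0  0  0  0
 1  0  0  0  0  0  0  1  1  1  1  1
 1  0  0  0  0  0  0  1  1  1  2  2
 0  0  1  1  1  1  1  1  2  2  2  3
 1  0  1  1  1  1  1  2  2  2  3  3
 0  0  1  2  2  2  2  2  3  3  3  4
 1  0  1  2  2  2  2  3  3  3  4  4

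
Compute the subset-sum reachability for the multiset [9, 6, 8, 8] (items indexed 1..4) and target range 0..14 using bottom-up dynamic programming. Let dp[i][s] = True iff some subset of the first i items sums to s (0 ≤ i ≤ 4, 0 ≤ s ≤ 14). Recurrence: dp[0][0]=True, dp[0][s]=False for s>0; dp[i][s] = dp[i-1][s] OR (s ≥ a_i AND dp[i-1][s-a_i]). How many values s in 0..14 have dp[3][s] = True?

5

i\s   0   1   2   3   4   5   6   7   8   9  10  11  12  13  14
  0   T   F   F   F   F   F   F   F   F   F   F   F   F   F   F
  1   T   F   F   F   F   F   F   F   F   T   F   F   F   F   F
  2   T   F   F   F   F   F   T   F   F   T   F   F   F   F   F
  3   T   F   F   F   F   F   T   F   T   T   F   F   F   F   T
  4   T   F   F   F   F   F   T   F   T   T   F   F   F   F   T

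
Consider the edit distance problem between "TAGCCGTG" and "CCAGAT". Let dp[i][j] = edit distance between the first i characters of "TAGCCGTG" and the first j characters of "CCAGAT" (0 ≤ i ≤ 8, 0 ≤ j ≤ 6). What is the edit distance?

6

   ''  C  C  A  G  A  T
''  0  1  2  3  4  5  6
 T  1  1  2  3  4  5  5
 A  2  2  2  2  3  4  5
 G  3  3  3  3  2  3  4
 C  4  3  3  4  3  3  4
 C  5  4  3  4  4  4  4
 G  6  5  4  4  4  5  5
 T  7  6  5  5  5  5  5
 G  8  7  6  6  5  6  6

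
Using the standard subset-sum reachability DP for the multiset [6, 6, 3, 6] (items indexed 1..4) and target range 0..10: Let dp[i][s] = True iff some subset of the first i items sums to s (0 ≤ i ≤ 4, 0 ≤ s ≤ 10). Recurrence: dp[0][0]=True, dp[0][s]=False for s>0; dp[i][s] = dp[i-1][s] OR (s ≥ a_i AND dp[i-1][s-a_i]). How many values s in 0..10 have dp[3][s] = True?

4

i\s   0   1   2   3   4   5   6   7   8   9  10
  0   T   F   F   F   F   F   F   F   F   F   F
  1   T   F   F   F   F   F   T   F   F   F   F
  2   T   F   F   F   F   F   T   F   F   F   F
  3   T   F   F   T   F   F   T   F   F   T   F
  4   T   F   F   T   F   F   T   F   F   T   F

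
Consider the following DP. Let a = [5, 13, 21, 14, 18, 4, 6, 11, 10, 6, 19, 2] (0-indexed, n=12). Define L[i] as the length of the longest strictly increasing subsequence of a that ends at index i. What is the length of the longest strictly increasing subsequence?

   i    0    1    2    3    4    5    6    7    8    9   10   11
a[i]    5   13   21   14   18    4    6   11   10    6   19    2
L[i]    1    2    3    3    4    1    2    3    3    2    5    1

5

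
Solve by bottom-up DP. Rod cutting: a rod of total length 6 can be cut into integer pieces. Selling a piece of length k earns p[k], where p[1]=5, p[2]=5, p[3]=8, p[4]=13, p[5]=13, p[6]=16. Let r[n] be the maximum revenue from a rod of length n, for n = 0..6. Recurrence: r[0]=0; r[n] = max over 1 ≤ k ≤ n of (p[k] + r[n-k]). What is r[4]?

   n    0    1    2    3    4    5    6
r[n]    0    5   10   15   20   25   30

20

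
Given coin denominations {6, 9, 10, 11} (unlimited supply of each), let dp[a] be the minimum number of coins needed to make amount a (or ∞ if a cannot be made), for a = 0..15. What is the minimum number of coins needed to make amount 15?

 a  0  1  2  3  4  5  6  7  8  9 10 11 12 13 14 15
dp  0  -  -  -  -  -  1  -  -  1  1  1  2  -  -  2
(- denotes ∞ / unreachable)

2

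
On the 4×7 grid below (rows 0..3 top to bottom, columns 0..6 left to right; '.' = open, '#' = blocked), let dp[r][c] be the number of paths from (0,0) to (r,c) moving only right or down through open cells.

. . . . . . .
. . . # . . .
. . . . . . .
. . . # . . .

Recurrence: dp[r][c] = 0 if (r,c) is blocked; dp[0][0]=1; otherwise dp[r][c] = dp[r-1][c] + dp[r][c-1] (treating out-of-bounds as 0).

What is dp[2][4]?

r\c   0   1   2   3   4   5   6
  0   1   1   1   1   1   1   1
  1   1   2   3   0   1   2   3
  2   1   3   6   6   7   9  12
  3   1   4  10   0   7  16  28

7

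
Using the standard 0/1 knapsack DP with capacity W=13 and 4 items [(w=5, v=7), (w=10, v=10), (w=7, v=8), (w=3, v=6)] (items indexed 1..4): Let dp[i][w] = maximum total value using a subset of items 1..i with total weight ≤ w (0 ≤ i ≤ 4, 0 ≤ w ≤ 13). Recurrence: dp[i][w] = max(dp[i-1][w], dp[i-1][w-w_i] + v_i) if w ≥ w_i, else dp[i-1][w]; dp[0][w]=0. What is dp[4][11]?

i\w   0   1   2   3   4   5   6   7   8   9  10  11  12  13
  0   0   0   0   0   0   0   0   0   0   0   0   0   0   0
  1   0   0   0   0   0   7   7   7   7   7   7   7   7   7
  2   0   0   0   0   0   7   7   7   7   7  10  10  10  10
  3   0   0   0   0   0   7   7   8   8   8  10  10  15  15
  4   0   0   0   6   6   7   7   8  13  13  14  14  15  16

14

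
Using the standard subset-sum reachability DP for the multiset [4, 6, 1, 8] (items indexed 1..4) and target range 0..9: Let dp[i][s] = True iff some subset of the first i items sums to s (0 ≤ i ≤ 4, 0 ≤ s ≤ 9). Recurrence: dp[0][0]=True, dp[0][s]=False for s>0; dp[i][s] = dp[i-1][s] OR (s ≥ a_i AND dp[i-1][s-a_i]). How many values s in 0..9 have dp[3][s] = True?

6

i\s   0   1   2   3   4   5   6   7   8   9
  0   T   F   F   F   F   F   F   F   F   F
  1   T   F   F   F   T   F   F   F   F   F
  2   T   F   F   F   T   F   T   F   F   F
  3   T   T   F   F   T   T   T   T   F   F
  4   T   T   F   F   T   T   T   T   T   T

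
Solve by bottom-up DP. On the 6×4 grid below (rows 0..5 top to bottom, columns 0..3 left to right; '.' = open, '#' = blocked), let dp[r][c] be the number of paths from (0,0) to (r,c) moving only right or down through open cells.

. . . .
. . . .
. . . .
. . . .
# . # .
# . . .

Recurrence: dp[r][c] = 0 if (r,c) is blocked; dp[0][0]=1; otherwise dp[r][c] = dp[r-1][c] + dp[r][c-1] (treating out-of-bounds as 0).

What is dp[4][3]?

r\c   0   1   2   3
  0   1   1   1   1
  1   1   2   3   4
  2   1   3   6  10
  3   1   4  10  20
  4   0   4   0  20
  5   0   4   4  24

20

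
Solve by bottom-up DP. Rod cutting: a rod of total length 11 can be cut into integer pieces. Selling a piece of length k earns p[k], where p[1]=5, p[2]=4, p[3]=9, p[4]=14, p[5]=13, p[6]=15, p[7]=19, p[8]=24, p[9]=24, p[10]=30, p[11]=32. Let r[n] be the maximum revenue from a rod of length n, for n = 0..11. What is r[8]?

40

   n    0    1    2    3    4    5    6    7    8    9   10   11
r[n]    0    5   10   15   20   25   30   35   40   45   50   55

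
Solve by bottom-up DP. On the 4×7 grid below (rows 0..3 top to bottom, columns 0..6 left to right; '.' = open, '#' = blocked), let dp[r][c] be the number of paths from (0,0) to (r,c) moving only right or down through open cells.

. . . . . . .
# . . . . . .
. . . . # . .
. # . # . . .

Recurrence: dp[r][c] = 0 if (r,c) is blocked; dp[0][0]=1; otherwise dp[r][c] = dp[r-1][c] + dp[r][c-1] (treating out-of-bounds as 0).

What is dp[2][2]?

r\c   0   1   2   3   4   5   6
  0   1   1   1   1   1   1   1
  1   0   1   2   3   4   5   6
  2   0   1   3   6   0   5  11
  3   0   0   3   0   0   5  16

3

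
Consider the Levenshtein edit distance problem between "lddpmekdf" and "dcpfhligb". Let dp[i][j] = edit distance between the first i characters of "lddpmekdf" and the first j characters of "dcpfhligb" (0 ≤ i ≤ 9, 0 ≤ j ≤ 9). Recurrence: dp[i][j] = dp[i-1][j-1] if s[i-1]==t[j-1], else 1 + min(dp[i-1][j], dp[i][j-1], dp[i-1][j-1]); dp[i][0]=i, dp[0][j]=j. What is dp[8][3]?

   ''  d  c  p  f  h  l  i  g  b
''  0  1  2  3  4  5  6  7  8  9
 l  1  1  2  3  4  5  5  6  7  8
 d  2  1  2  3  4  5  6  6  7  8
 d  3  2  2  3  4  5  6  7  7  8
 p  4  3  3  2  3  4  5  6  7  8
 m  5  4  4  3  3  4  5  6  7  8
 e  6  5  5  4  4  4  5  6  7  8
 k  7  6  6  5  5  5  5  6  7  8
 d  8  7  7  6  6  6  6  6  7  8
 f  9  8  8  7  6  7  7  7  7  8

6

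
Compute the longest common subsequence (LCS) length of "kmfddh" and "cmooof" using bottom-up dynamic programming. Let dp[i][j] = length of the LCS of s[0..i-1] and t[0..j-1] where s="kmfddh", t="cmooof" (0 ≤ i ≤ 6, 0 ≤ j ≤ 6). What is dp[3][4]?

1

   ''  c  m  o  o  o  f
''  0  0  0  0  0  0  0
 k  0  0  0  0  0  0  0
 m  0  0  1  1  1  1  1
 f  0  0  1  1  1  1  2
 d  0  0  1  1  1  1  2
 d  0  0  1  1  1  1  2
 h  0  0  1  1  1  1  2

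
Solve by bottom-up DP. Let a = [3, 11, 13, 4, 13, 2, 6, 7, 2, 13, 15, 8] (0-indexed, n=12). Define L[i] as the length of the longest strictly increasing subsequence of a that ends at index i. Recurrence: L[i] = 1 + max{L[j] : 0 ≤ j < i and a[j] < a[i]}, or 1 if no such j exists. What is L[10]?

6

   i    0    1    2    3    4    5    6    7    8    9   10   11
a[i]    3   11   13    4   13    2    6    7    2   13   15    8
L[i]    1    2    3    2    3    1    3    4    1    5    6    5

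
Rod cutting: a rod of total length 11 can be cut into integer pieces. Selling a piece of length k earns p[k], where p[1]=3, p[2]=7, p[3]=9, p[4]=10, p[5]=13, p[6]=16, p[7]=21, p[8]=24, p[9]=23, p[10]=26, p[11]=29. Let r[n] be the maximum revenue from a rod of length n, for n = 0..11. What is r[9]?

   n    0    1    2    3    4    5    6    7    8    9   10   11
r[n]    0    3    7   10   14   17   21   24   28   31   35   38

31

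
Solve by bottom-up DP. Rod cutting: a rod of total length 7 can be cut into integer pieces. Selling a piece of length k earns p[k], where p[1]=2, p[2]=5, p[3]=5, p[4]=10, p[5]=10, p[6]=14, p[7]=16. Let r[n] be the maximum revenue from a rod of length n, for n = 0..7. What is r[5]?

   n    0    1    2    3    4    5    6    7
r[n]    0    2    5    7   10   12   15   17

12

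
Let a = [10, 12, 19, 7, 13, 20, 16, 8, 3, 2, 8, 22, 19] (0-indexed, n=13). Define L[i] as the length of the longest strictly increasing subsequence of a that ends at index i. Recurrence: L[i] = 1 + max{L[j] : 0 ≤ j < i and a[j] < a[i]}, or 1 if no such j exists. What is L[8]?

1

   i    0    1    2    3    4    5    6    7    8    9   10   11   12
a[i]   10   12   19    7   13   20   16    8    3    2    8   22   19
L[i]    1    2    3    1    3    4    4    2    1    1    2    5    5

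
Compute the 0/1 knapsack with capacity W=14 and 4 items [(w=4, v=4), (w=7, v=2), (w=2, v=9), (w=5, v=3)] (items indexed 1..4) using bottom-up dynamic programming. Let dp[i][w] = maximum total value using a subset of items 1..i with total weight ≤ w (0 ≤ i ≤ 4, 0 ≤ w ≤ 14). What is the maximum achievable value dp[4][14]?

i\w   0   1   2   3   4   5   6   7   8   9  10  11  12  13  14
  0   0   0   0   0   0   0   0   0   0   0   0   0   0   0   0
  1   0   0   0   0   4   4   4   4   4   4   4   4   4   4   4
  2   0   0   0   0   4   4   4   4   4   4   4   6   6   6   6
  3   0   0   9   9   9   9  13  13  13  13  13  13  13  15  15
  4   0   0   9   9   9   9  13  13  13  13  13  16  16  16  16

16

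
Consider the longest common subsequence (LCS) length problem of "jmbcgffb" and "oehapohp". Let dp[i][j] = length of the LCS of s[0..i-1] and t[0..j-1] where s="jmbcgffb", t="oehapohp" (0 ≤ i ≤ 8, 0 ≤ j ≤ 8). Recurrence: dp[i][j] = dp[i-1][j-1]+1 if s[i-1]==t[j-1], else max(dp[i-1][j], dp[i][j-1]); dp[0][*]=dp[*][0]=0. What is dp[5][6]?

   ''  o  e  h  a  p  o  h  p
''  0  0  0  0  0  0  0  0  0
 j  0  0  0  0  0  0  0  0  0
 m  0  0  0  0  0  0  0  0  0
 b  0  0  0  0  0  0  0  0  0
 c  0  0  0  0  0  0  0  0  0
 g  0  0  0  0  0  0  0  0  0
 f  0  0  0  0  0  0  0  0  0
 f  0  0  0  0  0  0  0  0  0
 b  0  0  0  0  0  0  0  0  0

0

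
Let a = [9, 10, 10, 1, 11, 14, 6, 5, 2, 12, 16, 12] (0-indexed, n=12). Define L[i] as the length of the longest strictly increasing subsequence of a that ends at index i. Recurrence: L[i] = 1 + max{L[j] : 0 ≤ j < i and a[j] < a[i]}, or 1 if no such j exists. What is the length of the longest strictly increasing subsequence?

   i    0    1    2    3    4    5    6    7    8    9   10   11
a[i]    9   10   10    1   11   14    6    5    2   12   16   12
L[i]    1    2    2    1    3    4    2    2    2    4    5    4

5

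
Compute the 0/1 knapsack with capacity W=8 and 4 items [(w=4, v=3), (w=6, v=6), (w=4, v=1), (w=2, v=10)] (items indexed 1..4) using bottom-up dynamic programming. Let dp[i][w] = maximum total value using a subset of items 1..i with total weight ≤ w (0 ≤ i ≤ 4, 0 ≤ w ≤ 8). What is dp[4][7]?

13

i\w   0   1   2   3   4   5   6   7   8
  0   0   0   0   0   0   0   0   0   0
  1   0   0   0   0   3   3   3   3   3
  2   0   0   0   0   3   3   6   6   6
  3   0   0   0   0   3   3   6   6   6
  4   0   0  10  10  10  10  13  13  16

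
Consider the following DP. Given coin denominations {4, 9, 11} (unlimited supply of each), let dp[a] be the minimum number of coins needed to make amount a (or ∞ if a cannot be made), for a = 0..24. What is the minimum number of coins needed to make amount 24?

 a  0  1  2  3  4  5  6  7  8  9 10 11 12 13 14 15 16 17 18 19 20 21 22 23 24
dp  0  -  -  -  1  -  -  -  2  1  -  1  3  2  -  2  4  3  2  3  2  4  2  4  3
(- denotes ∞ / unreachable)

3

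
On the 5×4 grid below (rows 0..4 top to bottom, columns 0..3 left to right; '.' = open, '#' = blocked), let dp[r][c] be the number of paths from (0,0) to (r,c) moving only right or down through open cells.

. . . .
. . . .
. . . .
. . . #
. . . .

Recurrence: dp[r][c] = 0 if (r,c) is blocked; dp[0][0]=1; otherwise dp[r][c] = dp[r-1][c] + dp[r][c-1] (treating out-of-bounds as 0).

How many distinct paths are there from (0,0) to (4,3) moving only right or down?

15

r\c   0   1   2   3
  0   1   1   1   1
  1   1   2   3   4
  2   1   3   6  10
  3   1   4  10   0
  4   1   5  15  15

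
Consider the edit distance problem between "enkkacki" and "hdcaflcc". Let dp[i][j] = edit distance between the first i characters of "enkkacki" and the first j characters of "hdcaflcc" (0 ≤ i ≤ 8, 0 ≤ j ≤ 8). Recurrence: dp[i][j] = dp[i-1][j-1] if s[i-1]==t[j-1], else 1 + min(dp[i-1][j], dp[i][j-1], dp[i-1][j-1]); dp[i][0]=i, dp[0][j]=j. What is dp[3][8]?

   ''  h  d  c  a  f  l  c  c
''  0  1  2  3  4  5  6  7  8
 e  1  1  2  3  4  5  6  7  8
 n  2  2  2  3  4  5  6  7  8
 k  3  3  3  3  4  5  6  7  8
 k  4  4  4  4  4  5  6  7  8
 a  5  5  5  5  4  5  6  7  8
 c  6  6  6  5  5  5  6  6  7
 k  7  7  7  6  6  6  6  7  7
 i  8  8  8  7  7  7  7  7  8

8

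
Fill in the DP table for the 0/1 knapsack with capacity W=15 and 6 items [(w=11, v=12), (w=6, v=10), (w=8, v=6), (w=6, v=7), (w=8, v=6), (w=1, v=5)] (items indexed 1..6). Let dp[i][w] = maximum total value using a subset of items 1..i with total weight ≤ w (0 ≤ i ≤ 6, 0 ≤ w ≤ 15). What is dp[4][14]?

i\w   0   1   2   3   4   5   6   7   8   9  10  11  12  13  14  15
  0   0   0   0   0   0   0   0   0   0   0   0   0   0   0   0   0
  1   0   0   0   0   0   0   0   0   0   0   0  12  12  12  12  12
  2   0   0   0   0   0   0  10  10  10  10  10  12  12  12  12  12
  3   0   0   0   0   0   0  10  10  10  10  10  12  12  12  16  16
  4   0   0   0   0   0   0  10  10  10  10  10  12  17  17  17  17
  5   0   0   0   0   0   0  10  10  10  10  10  12  17  17  17  17
  6   0   5   5   5   5   5  10  15  15  15  15  15  17  22  22  22

17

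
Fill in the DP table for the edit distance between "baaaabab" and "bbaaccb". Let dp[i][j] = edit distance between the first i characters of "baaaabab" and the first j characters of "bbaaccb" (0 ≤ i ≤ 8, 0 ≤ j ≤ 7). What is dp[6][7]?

3

   ''  b  b  a  a  c  c  b
''  0  1  2  3  4  5  6  7
 b  1  0  1  2  3  4  5  6
 a  2  1  1  1  2  3  4  5
 a  3  2  2  1  1  2  3  4
 a  4  3  3  2  1  2  3  4
 a  5  4  4  3  2  2  3  4
 b  6  5  4  4  3  3  3  3
 a  7  6  5  4  4  4  4  4
 b  8  7  6  5  5  5  5  4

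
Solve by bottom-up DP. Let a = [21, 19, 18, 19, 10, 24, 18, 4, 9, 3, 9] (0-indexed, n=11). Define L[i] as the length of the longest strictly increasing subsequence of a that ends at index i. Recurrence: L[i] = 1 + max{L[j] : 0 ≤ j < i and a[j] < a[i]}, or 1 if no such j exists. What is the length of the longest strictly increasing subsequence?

3

   i    0    1    2    3    4    5    6    7    8    9   10
a[i]   21   19   18   19   10   24   18    4    9    3    9
L[i]    1    1    1    2    1    3    2    1    2    1    2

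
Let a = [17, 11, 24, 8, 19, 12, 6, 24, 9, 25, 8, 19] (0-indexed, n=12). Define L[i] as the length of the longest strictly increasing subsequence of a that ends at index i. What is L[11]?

   i    0    1    2    3    4    5    6    7    8    9   10   11
a[i]   17   11   24    8   19   12    6   24    9   25    8   19
L[i]    1    1    2    1    2    2    1    3    2    4    2    3

3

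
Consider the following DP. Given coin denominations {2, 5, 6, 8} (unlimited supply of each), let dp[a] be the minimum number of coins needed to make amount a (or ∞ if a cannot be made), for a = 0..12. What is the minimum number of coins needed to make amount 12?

 a  0  1  2  3  4  5  6  7  8  9 10 11 12
dp  0  -  1  -  2  1  1  2  1  3  2  2  2
(- denotes ∞ / unreachable)

2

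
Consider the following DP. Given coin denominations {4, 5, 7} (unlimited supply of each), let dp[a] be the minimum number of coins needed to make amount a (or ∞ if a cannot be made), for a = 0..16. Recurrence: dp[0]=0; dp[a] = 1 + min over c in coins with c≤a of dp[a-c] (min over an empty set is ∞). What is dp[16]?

3

 a  0  1  2  3  4  5  6  7  8  9 10 11 12 13 14 15 16
dp  0  -  -  -  1  1  -  1  2  2  2  2  2  3  2  3  3
(- denotes ∞ / unreachable)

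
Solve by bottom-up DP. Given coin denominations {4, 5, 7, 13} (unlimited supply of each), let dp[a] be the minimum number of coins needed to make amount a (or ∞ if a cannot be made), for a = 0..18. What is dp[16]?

3

 a  0  1  2  3  4  5  6  7  8  9 10 11 12 13 14 15 16 17 18
dp  0  -  -  -  1  1  -  1  2  2  2  2  2  1  2  3  3  2  2
(- denotes ∞ / unreachable)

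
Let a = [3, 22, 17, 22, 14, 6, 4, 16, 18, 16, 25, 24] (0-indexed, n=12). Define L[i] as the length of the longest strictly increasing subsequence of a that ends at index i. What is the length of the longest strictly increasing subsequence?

5

   i    0    1    2    3    4    5    6    7    8    9   10   11
a[i]    3   22   17   22   14    6    4   16   18   16   25   24
L[i]    1    2    2    3    2    2    2    3    4    3    5    5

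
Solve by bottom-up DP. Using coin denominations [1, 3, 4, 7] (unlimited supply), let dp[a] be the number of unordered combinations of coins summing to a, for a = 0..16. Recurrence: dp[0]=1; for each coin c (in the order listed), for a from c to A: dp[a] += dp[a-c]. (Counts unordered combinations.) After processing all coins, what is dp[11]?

after  coin     0     1     2     3     4     5     6     7     8     9    10    11    12    13    14    15    16
          1     1     1     1     1     1     1     1     1     1     1     1     1     1     1     1     1     1
          3     1     1     1     2     2     2     3     3     3     4     4     4     5     5     5     6     6
          4     1     1     1     2     3     3     4     5     6     7     8     9    11    12    13    15    17
          7     1     1     1     2     3     3     4     6     7     8    10    12    14    16    19    22    25

12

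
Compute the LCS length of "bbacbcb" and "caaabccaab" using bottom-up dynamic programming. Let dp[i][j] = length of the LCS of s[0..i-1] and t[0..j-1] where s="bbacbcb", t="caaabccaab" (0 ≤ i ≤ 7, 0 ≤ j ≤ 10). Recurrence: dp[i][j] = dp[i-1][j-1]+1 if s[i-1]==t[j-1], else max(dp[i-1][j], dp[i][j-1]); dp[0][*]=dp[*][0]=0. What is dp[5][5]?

   ''  c  a  a  a  b  c  c  a  a  b
''  0  0  0  0  0  0  0  0  0  0  0
 b  0  0  0  0  0  1  1  1  1  1  1
 b  0  0  0  0  0  1  1  1  1  1  2
 a  0  0  1  1  1  1  1  1  2  2  2
 c  0  1  1  1  1  1  2  2  2  2  2
 b  0  1  1  1  1  2  2  2  2  2  3
 c  0  1  1  1  1  2  3  3  3  3  3
 b  0  1  1  1  1  2  3  3  3  3  4

2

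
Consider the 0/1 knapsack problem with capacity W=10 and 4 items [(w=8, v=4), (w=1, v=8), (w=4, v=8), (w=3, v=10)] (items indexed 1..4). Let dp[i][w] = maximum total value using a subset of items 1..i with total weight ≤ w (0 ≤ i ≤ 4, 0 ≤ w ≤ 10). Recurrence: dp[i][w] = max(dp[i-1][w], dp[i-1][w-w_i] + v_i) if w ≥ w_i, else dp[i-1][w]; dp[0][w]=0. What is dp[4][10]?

i\w   0   1   2   3   4   5   6   7   8   9  10
  0   0   0   0   0   0   0   0   0   0   0   0
  1   0   0   0   0   0   0   0   0   4   4   4
  2   0   8   8   8   8   8   8   8   8  12  12
  3   0   8   8   8   8  16  16  16  16  16  16
  4   0   8   8  10  18  18  18  18  26  26  26

26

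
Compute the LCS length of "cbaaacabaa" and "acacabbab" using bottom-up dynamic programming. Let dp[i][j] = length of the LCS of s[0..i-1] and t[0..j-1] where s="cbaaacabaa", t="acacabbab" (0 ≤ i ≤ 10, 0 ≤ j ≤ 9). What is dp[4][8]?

3

   ''  a  c  a  c  a  b  b  a  b
''  0  0  0  0  0  0  0  0  0  0
 c  0  0  1  1  1  1  1  1  1  1
 b  0  0  1  1  1  1  2  2  2  2
 a  0  1  1  2  2  2  2  2  3  3
 a  0  1  1  2  2  3  3  3  3  3
 a  0  1  1  2  2  3  3  3  4  4
 c  0  1  2  2  3  3  3  3  4  4
 a  0  1  2  3  3  4  4  4  4  4
 b  0  1  2  3  3  4  5  5  5  5
 a  0  1  2  3  3  4  5  5  6  6
 a  0  1  2  3  3  4  5  5  6  6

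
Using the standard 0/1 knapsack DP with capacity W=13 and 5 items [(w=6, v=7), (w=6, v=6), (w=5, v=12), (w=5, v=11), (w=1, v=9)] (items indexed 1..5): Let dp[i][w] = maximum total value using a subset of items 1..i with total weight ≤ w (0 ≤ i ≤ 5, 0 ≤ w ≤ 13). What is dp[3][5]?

12

i\w   0   1   2   3   4   5   6   7   8   9  10  11  12  13
  0   0   0   0   0   0   0   0   0   0   0   0   0   0   0
  1   0   0   0   0   0   0   7   7   7   7   7   7   7   7
  2   0   0   0   0   0   0   7   7   7   7   7   7  13  13
  3   0   0   0   0   0  12  12  12  12  12  12  19  19  19
  4   0   0   0   0   0  12  12  12  12  12  23  23  23  23
  5   0   9   9   9   9  12  21  21  21  21  23  32  32  32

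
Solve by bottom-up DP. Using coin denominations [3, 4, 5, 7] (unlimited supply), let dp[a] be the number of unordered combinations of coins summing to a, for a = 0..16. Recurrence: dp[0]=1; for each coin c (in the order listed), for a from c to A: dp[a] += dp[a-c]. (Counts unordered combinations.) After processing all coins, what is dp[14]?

5

after  coin     0     1     2     3     4     5     6     7     8     9    10    11    12    13    14    15    16
          3     1     0     0     1     0     0     1     0     0     1     0     0     1     0     0     1     0
          4     1     0     0     1     1     0     1     1     1     1     1     1     2     1     1     2     2
          5     1     0     0     1     1     1     1     1     2     2     2     2     3     3     3     4     4
          7     1     0     0     1     1     1     1     2     2     2     3     3     4     4     5     6     6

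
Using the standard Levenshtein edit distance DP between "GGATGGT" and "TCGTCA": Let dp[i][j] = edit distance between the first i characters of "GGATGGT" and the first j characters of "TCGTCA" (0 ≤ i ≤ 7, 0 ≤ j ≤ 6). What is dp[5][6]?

   ''  T  C  G  T  C  A
''  0  1  2  3  4  5  6
 G  1  1  2  2  3  4  5
 G  2  2  2  2  3  4  5
 A  3  3  3  3  3  4  4
 T  4  3  4  4  3  4  5
 G  5  4  4  4  4  4  5
 G  6  5  5  4  5  5  5
 T  7  6  6  5  4  5  6

5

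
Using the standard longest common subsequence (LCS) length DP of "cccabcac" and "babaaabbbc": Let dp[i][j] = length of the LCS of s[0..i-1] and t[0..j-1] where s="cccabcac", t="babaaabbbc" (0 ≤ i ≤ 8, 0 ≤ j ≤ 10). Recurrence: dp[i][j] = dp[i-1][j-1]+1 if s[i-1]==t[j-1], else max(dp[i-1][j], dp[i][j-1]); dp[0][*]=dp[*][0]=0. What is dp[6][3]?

2

   ''  b  a  b  a  a  a  b  b  b  c
''  0  0  0  0  0  0  0  0  0  0  0
 c  0  0  0  0  0  0  0  0  0  0  1
 c  0  0  0  0  0  0  0  0  0  0  1
 c  0  0  0  0  0  0  0  0  0  0  1
 a  0  0  1  1  1  1  1  1  1  1  1
 b  0  1  1  2  2  2  2  2  2  2  2
 c  0  1  1  2  2  2  2  2  2  2  3
 a  0  1  2  2  3  3  3  3  3  3  3
 c  0  1  2  2  3  3  3  3  3  3  4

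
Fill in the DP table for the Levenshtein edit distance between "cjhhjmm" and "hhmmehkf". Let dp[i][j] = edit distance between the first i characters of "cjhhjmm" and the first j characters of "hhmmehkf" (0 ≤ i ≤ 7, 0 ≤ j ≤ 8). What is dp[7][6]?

5

   ''  h  h  m  m  e  h  k  f
''  0  1  2  3  4  5  6  7  8
 c  1  1  2  3  4  5  6  7  8
 j  2  2  2  3  4  5  6  7  8
 h  3  2  2  3  4  5  5  6  7
 h  4  3  2  3  4  5  5  6  7
 j  5  4  3  3  4  5  6  6  7
 m  6  5  4  3  3  4  5  6  7
 m  7  6  5  4  3  4  5  6  7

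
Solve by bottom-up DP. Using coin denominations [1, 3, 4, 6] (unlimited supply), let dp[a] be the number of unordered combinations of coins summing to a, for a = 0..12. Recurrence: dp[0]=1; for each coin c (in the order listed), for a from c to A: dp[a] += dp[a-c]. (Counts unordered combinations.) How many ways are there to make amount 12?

after  coin     0     1     2     3     4     5     6     7     8     9    10    11    12
          1     1     1     1     1     1     1     1     1     1     1     1     1     1
          3     1     1     1     2     2     2     3     3     3     4     4     4     5
          4     1     1     1     2     3     3     4     5     6     7     8     9    11
          6     1     1     1     2     3     3     5     6     7     9    11    12    16

16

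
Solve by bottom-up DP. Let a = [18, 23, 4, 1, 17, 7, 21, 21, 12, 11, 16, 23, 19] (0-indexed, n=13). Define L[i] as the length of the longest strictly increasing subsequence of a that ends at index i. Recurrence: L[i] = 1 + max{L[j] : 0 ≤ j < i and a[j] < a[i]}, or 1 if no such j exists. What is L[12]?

5

   i    0    1    2    3    4    5    6    7    8    9   10   11   12
a[i]   18   23    4    1   17    7   21   21   12   11   16   23   19
L[i]    1    2    1    1    2    2    3    3    3    3    4    5    5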